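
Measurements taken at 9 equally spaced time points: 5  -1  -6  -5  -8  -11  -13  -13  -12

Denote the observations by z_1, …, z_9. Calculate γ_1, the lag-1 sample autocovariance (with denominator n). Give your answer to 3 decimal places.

19.011

Mean z̄ = (5 − 1 − 6 − 5 − 8 − 11 − 13 − 13 − 12)/9 = -7.1111
Σ_{t=1}^{8}(z_t−z̄)(z_{t+1}−z̄) = 171.0988
γ_1 = 171.0988 / 9 = 19.011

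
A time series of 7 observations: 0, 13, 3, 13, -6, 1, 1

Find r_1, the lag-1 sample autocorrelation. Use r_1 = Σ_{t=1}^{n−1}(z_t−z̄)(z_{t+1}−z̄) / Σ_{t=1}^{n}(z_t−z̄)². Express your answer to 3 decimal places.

Mean z̄ = (0 + 13 + 3 + 13 − 6 + 1 + 1)/7 = 3.5714
Σ(z_t−z̄)(z_{t+1}−z̄) = (-33.6735) + (-5.3878) + (-5.3878) + (-90.2449) + (24.6122) + (6.6122) = -103.4694
Denominator Σ(z_t−z̄)² = 295.7143
r_1 = -103.4694 / 295.7143 = -0.350

-0.350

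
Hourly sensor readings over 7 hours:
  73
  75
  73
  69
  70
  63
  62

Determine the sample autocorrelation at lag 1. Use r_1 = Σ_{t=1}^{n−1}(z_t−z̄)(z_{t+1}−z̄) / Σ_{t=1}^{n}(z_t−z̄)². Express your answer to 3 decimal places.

Mean z̄ = (73 + 75 + 73 + 69 + 70 + 63 + 62)/7 = 69.2857
Deviations from mean: 3.7143, 5.7143, 3.7143, -0.2857, 0.7143, -6.2857, -7.2857
Numerator Σ_{t=1}^{6}(z_t−z̄)(z_{t+1}−z̄) = 82.4898
Denominator Σ(z_t−z̄)² = 153.4286
r_1 = 82.4898 / 153.4286 = 0.538

0.538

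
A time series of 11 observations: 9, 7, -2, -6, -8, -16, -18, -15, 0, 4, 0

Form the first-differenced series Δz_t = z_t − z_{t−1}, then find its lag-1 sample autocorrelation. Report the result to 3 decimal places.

First differences Δz: -2, -9, -4, -2, -8, -2, 3, 15, 4, -4
Mean of differences = -0.9000
Numerator Σ(Δz_t−Δz̄)(Δz_{t+1}−Δz̄) = 173.4900
Denominator Σ(Δz_t−Δz̄)² = 430.9000
r_1(Δz) = 173.4900 / 430.9000 = 0.403

0.403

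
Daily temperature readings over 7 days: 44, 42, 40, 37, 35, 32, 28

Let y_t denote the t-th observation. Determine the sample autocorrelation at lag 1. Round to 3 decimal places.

0.545

Mean ȳ = (44 + 42 + 40 + 37 + 35 + 32 + 28)/7 = 36.8571
Deviations from mean: 7.1429, 5.1429, 3.1429, 0.1429, -1.8571, -4.8571, -8.8571
Σ(y_t−ȳ)(y_{t+1}−ȳ) = (36.7347) + (16.1633) + (0.4490) + (-0.2653) + (9.0204) + (43.0204) = 105.1224
Denominator Σ(y_t−ȳ)² = 192.8571
r_1 = 105.1224 / 192.8571 = 0.545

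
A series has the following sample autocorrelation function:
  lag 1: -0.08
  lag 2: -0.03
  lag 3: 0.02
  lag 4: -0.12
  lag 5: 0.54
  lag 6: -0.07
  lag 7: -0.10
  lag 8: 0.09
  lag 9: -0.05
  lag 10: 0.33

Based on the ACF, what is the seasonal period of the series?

The largest autocorrelation is r_5 = 0.54, with a weaker echo at lag 10 (0.33); the remaining lags stay at or below 0.09.
The dominant spike at lag 5 indicates a seasonal period of 5.

5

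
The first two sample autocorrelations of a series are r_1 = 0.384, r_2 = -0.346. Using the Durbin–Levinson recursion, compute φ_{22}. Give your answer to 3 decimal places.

-0.579

φ_{22} = (r_2 − r_1²) / (1 − r_1²)
r_1² = (0.384)² = 0.147456
Numerator = -0.346 − 0.1475 = -0.4935; denominator = 1 − 0.1475 = 0.8525
φ_{22} = -0.4935 / 0.8525 = -0.579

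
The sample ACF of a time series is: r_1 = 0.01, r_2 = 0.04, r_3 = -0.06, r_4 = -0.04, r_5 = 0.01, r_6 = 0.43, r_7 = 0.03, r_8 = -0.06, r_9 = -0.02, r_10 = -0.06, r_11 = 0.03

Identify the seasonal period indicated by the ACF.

The largest autocorrelation is r_6 = 0.43; the remaining lags stay at or below 0.04.
The dominant spike at lag 6 indicates a seasonal period of 6.

6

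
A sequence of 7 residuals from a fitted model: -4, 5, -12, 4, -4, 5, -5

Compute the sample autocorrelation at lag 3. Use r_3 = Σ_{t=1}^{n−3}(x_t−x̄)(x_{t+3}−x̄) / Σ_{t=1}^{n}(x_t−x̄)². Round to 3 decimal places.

-0.469

Mean x̄ = (-4 + 5 − 12 + 4 − 4 + 5 − 5)/7 = -1.5714
Deviations from mean: -2.4286, 6.5714, -10.4286, 5.5714, -2.4286, 6.5714, -3.4286
Numerator Σ_{t=1}^{4}(x_t−x̄)(x_{t+3}−x̄) = -117.1224
Denominator Σ(x_t−x̄)² = 249.7143
r_3 = -117.1224 / 249.7143 = -0.469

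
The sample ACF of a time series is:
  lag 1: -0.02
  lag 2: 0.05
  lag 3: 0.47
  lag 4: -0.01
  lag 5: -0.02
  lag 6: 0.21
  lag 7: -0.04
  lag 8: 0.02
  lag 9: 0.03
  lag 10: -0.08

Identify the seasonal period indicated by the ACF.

The largest autocorrelation is r_3 = 0.47, with a weaker echo at lag 6 (0.21); the remaining lags stay at or below 0.05.
The dominant spike at lag 3 indicates a seasonal period of 3.

3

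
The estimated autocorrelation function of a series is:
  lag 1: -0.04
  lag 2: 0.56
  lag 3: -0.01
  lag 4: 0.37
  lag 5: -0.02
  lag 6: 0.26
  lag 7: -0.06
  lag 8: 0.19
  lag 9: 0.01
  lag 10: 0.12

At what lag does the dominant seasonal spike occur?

The largest autocorrelation is r_2 = 0.56, with weaker echoes at lags 4 (0.37), 6 (0.26) and 8 (0.19); the remaining lags stay at or below 0.12.
The dominant spike at lag 2 indicates a seasonal period of 2.

2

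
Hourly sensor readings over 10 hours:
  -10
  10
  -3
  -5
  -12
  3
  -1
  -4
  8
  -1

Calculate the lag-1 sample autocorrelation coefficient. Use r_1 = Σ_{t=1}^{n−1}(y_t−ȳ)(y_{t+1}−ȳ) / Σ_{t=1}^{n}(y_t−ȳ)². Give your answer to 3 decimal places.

Mean ȳ = (-10 + 10 − 3 − 5 − 12 + 3 − 1 − 4 + 8 − 1)/10 = -1.5000
Numerator Σ_{t=1}^{9}(y_t−ȳ)(y_{t+1}−ȳ) = -138.2500
Denominator Σ(y_t−ȳ)² = 446.5000
r_1 = -138.2500 / 446.5000 = -0.310

-0.310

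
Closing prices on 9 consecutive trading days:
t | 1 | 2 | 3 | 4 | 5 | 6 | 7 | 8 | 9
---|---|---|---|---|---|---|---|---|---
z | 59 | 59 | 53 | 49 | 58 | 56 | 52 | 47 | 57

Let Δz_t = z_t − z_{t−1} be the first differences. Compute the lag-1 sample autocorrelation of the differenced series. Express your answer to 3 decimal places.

First differences Δz: 0, -6, -4, 9, -2, -4, -5, 10
Mean of differences = -0.2500
Numerator Σ(Δz_t−Δz̄)(Δz_{t+1}−Δz̄) = -55.0625
Denominator Σ(Δz_t−Δz̄)² = 277.5000
r_1(Δz) = -55.0625 / 277.5000 = -0.198

-0.198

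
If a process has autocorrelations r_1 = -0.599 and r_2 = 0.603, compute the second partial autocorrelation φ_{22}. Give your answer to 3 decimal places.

0.381

φ_{22} = (r_2 − r_1²) / (1 − r_1²)
r_1² = (-0.599)² = 0.358801
Numerator = 0.603 − 0.3588 = 0.2442; denominator = 1 − 0.3588 = 0.6412
φ_{22} = 0.2442 / 0.6412 = 0.381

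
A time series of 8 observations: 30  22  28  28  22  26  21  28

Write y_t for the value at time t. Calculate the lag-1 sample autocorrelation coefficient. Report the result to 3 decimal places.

-0.495

Mean ȳ = (30 + 22 + 28 + 28 + 22 + 26 + 21 + 28)/8 = 25.6250
Deviations from mean: 4.3750, -3.6250, 2.3750, 2.3750, -3.6250, 0.3750, -4.6250, 2.3750
Numerator Σ_{t=1}^{7}(y_t−ȳ)(y_{t+1}−ȳ) = -41.5156
Denominator Σ(y_t−ȳ)² = 83.8750
r_1 = -41.5156 / 83.8750 = -0.495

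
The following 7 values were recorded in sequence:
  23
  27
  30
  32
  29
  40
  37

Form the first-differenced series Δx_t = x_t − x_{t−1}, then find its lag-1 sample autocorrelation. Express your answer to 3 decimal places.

First differences Δx: 4, 3, 2, -3, 11, -3
Mean of differences = 2.3333
Numerator Σ(Δx_t−Δx̄)(Δx_{t+1}−Δx̄) = -89.7778
Denominator Σ(Δx_t−Δx̄)² = 135.3333
r_1(Δx) = -89.7778 / 135.3333 = -0.663

-0.663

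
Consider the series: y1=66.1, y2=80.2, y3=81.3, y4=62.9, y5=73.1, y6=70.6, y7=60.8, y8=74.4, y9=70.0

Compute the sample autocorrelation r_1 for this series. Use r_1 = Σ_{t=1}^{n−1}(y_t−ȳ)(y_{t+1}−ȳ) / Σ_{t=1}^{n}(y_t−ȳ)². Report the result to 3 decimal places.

-0.214

Mean ȳ = (66.1 + 80.2 + 81.3 + 62.9 + 73.1 + 70.6 + 60.8 + 74.4 + 70.0)/9 = 71.0444
Numerator Σ_{t=1}^{8}(y_t−ȳ)(y_{t+1}−ȳ) = -85.8820
Denominator Σ(y_t−ȳ)² = 401.5022
r_1 = -85.8820 / 401.5022 = -0.214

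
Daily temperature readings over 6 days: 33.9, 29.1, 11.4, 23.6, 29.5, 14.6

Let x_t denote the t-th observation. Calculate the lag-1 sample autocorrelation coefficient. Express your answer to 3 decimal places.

Mean x̄ = (33.9 + 29.1 + 11.4 + 23.6 + 29.5 + 14.6)/6 = 23.6833
Deviations from mean: 10.2167, 5.4167, -12.2833, -0.0833, 5.8167, -9.0833
Σ(x_t−x̄)(x_{t+1}−x̄) = (55.3403) + (-66.5347) + (1.0236) + (-0.4847) + (-52.8347) = -63.4903
Denominator Σ(x_t−x̄)² = 400.9483
r_1 = -63.4903 / 400.9483 = -0.158

-0.158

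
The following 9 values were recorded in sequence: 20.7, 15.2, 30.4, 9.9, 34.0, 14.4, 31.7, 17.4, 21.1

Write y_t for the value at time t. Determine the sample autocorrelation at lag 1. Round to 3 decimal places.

-0.861

Mean ȳ = (20.7 + 15.2 + 30.4 + 9.9 + 34.0 + 14.4 + 31.7 + 17.4 + 21.1)/9 = 21.6444
Numerator Σ_{t=1}^{8}(y_t−ȳ)(y_{t+1}−ȳ) = -501.0020
Denominator Σ(y_t−ȳ)² = 581.5822
r_1 = -501.0020 / 581.5822 = -0.861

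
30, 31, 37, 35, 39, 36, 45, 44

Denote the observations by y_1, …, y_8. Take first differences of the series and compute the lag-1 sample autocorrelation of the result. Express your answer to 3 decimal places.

-0.783

First differences Δy: 1, 6, -2, 4, -3, 9, -1
Mean of differences = 2.0000
Numerator Σ(Δy_t−Δȳ)(Δy_{t+1}−Δȳ) = -94.0000
Denominator Σ(Δy_t−Δȳ)² = 120.0000
r_1(Δy) = -94.0000 / 120.0000 = -0.783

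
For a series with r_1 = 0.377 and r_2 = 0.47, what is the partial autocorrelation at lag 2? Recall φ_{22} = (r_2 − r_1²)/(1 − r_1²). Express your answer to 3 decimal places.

φ_{22} = (r_2 − r_1²) / (1 − r_1²)
r_1² = (0.377)² = 0.142129
Numerator = 0.47 − 0.1421 = 0.3279; denominator = 1 − 0.1421 = 0.8579
φ_{22} = 0.3279 / 0.8579 = 0.382

0.382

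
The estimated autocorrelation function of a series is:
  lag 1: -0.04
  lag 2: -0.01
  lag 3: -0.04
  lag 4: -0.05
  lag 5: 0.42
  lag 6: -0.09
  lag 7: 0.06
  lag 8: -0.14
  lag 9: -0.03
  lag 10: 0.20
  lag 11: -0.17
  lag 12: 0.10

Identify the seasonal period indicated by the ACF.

5

The largest autocorrelation is r_5 = 0.42, with a weaker echo at lag 10 (0.20); the remaining lags stay at or below 0.10.
The dominant spike at lag 5 indicates a seasonal period of 5.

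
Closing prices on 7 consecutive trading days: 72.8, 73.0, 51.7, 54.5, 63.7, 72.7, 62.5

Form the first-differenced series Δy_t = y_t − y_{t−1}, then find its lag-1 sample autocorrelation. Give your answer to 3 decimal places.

-0.071

First differences Δy: 0.2, -21.3, 2.8, 9.2, 9.0, -10.2
Mean of differences = -1.7167
Numerator Σ(Δy_t−Δȳ)(Δy_{t+1}−Δȳ) = -50.6019
Denominator Σ(Δy_t−Δȳ)² = 713.5683
r_1(Δy) = -50.6019 / 713.5683 = -0.071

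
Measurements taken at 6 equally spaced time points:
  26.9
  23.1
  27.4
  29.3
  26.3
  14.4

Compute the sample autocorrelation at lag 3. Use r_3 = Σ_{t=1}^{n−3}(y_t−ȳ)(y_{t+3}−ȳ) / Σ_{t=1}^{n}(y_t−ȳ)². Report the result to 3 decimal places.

-0.141

Mean ȳ = (26.9 + 23.1 + 27.4 + 29.3 + 26.3 + 14.4)/6 = 24.5667
Deviations from mean: 2.3333, -1.4667, 2.8333, 4.7333, 1.7333, -10.1667
Σ(y_t−ȳ)(y_{t+3}−ȳ) = (11.0444) + (-2.5422) + (-28.8056) = -20.3033
Denominator Σ(y_t−ȳ)² = 144.3933
r_3 = -20.3033 / 144.3933 = -0.141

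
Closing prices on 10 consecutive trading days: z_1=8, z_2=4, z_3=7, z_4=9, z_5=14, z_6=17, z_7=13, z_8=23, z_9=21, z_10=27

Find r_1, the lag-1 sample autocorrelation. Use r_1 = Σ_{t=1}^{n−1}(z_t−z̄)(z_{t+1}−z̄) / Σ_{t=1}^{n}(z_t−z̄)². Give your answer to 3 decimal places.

0.595

Mean z̄ = (8 + 4 + 7 + 9 + 14 + 17 + 13 + 23 + 21 + 27)/10 = 14.3000
Numerator Σ_{t=1}^{9}(z_t−z̄)(z_{t+1}−z̄) = 308.1100
Denominator Σ(z_t−z̄)² = 518.1000
r_1 = 308.1100 / 518.1000 = 0.595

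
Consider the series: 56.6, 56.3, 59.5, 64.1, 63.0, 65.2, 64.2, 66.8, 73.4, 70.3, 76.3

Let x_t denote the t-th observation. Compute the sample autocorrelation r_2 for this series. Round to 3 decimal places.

Mean x̄ = (56.6 + 56.3 + 59.5 + 64.1 + 63.0 + 65.2 + 64.2 + 66.8 + 73.4 + 70.3 + 76.3)/11 = 65.0636
Numerator Σ_{t=1}^{9}(x_t−x̄)(x_{t+2}−x̄) = 164.4655
Denominator Σ(x_t−x̄)² = 411.5255
r_2 = 164.4655 / 411.5255 = 0.400

0.400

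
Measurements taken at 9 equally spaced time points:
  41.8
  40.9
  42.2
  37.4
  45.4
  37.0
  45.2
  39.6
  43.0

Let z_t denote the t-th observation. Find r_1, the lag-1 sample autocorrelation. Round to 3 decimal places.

-0.879

Mean z̄ = (41.8 + 40.9 + 42.2 + 37.4 + 45.4 + 37.0 + 45.2 + 39.6 + 43.0)/9 = 41.3889
Numerator Σ_{t=1}^{8}(z_t−z̄)(z_{t+1}−z̄) = -63.8635
Denominator Σ(z_t−z̄)² = 72.6489
r_1 = -63.8635 / 72.6489 = -0.879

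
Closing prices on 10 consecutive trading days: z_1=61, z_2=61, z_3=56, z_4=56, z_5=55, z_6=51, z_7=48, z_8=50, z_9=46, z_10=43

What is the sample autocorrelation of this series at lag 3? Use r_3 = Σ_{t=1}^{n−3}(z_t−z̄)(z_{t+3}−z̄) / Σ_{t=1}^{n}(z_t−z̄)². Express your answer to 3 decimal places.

Mean z̄ = (61 + 61 + 56 + 56 + 55 + 51 + 48 + 50 + 46 + 43)/10 = 52.7000
Σ(z_t−z̄)(z_{t+3}−z̄) = (27.3900) + (19.0900) + (-5.6100) + (-15.5100) + (-6.2100) + (11.3900) + (45.5900) = 76.1300
Denominator Σ(z_t−z̄)² = 336.1000
r_3 = 76.1300 / 336.1000 = 0.227

0.227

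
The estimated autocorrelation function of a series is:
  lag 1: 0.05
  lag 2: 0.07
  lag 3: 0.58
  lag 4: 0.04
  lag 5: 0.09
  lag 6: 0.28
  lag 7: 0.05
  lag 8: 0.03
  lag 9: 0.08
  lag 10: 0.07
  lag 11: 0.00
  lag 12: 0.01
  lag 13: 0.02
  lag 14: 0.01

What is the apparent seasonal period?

The largest autocorrelation is r_3 = 0.58, with a weaker echo at lag 6 (0.28); the remaining lags stay at or below 0.09.
The dominant spike at lag 3 indicates a seasonal period of 3.

3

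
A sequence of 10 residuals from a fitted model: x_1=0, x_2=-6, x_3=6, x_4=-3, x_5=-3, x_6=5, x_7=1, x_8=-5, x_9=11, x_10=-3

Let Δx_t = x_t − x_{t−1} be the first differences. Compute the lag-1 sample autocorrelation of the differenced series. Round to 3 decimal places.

-0.607

First differences Δx: -6, 12, -9, 0, 8, -4, -6, 16, -14
Mean of differences = -0.3333
Numerator Σ(Δx_t−Δx̄)(Δx_{t+1}−Δx̄) = -502.4444
Denominator Σ(Δx_t−Δx̄)² = 828.0000
r_1(Δx) = -502.4444 / 828.0000 = -0.607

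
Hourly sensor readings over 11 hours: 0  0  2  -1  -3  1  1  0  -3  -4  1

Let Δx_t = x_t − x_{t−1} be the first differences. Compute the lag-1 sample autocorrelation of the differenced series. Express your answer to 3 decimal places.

-0.096

First differences Δx: 0, 2, -3, -2, 4, 0, -1, -3, -1, 5
Mean of differences = 0.1000
Numerator Σ(Δx_t−Δx̄)(Δx_{t+1}−Δx̄) = -6.6100
Denominator Σ(Δx_t−Δx̄)² = 68.9000
r_1(Δx) = -6.6100 / 68.9000 = -0.096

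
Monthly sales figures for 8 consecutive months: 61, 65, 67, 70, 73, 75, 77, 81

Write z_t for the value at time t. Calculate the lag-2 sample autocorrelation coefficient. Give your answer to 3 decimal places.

Mean z̄ = (61 + 65 + 67 + 70 + 73 + 75 + 77 + 81)/8 = 71.1250
Deviations from mean: -10.1250, -6.1250, -4.1250, -1.1250, 1.8750, 3.8750, 5.8750, 9.8750
Σ(z_t−z̄)(z_{t+2}−z̄) = (41.7656) + (6.8906) + (-7.7344) + (-4.3594) + (11.0156) + (38.2656) = 85.8438
Denominator Σ(z_t−z̄)² = 308.8750
r_2 = 85.8438 / 308.8750 = 0.278

0.278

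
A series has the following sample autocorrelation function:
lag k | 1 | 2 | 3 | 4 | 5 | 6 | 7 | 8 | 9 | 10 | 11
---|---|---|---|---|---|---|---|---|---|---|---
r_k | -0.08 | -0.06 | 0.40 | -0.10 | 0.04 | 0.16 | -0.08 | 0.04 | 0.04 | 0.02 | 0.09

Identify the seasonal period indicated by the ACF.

3

The largest autocorrelation is r_3 = 0.40, with a weaker echo at lag 6 (0.16); the remaining lags stay at or below 0.09.
The dominant spike at lag 3 indicates a seasonal period of 3.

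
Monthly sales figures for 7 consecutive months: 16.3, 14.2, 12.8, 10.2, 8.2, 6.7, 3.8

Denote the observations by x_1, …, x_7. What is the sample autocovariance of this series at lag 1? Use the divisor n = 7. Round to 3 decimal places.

9.152

Mean x̄ = (16.3 + 14.2 + 12.8 + 10.2 + 8.2 + 6.7 + 3.8)/7 = 10.3143
Deviations: 5.9857, 3.8857, 2.4857, -0.1143, -2.1143, -3.6143, -6.5143
Σ_{t=1}^{6}(x_t−x̄)(x_{t+1}−x̄) = 64.0612
γ_1 = 64.0612 / 7 = 9.152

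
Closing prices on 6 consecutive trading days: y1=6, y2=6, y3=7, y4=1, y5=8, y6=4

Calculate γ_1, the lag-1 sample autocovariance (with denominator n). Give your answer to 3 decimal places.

-3.463

Mean ȳ = (6 + 6 + 7 + 1 + 8 + 4)/6 = 5.3333
Σ_{t=1}^{5}(y_t−ȳ)(y_{t+1}−ȳ) = -20.7778
γ_1 = -20.7778 / 6 = -3.463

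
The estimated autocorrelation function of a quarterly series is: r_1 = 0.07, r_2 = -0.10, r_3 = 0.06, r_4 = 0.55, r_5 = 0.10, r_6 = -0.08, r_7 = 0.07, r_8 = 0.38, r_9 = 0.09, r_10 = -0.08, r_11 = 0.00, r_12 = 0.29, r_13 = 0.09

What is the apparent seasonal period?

The largest autocorrelation is r_4 = 0.55, with weaker echoes at lags 8 (0.38) and 12 (0.29); the remaining lags stay at or below 0.10.
The dominant spike at lag 4 indicates a seasonal period of 4.

4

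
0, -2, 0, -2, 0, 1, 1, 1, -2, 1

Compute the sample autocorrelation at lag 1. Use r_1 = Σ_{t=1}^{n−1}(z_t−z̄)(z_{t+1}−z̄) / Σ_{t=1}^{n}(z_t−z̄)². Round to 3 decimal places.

Mean z̄ = (0 − 2 + 0 − 2 + 0 + 1 + 1 + 1 − 2 + 1)/10 = -0.2000
Numerator Σ_{t=1}^{9}(z_t−z̄)(z_{t+1}−z̄) = -2.6400
Denominator Σ(z_t−z̄)² = 15.6000
r_1 = -2.6400 / 15.6000 = -0.169

-0.169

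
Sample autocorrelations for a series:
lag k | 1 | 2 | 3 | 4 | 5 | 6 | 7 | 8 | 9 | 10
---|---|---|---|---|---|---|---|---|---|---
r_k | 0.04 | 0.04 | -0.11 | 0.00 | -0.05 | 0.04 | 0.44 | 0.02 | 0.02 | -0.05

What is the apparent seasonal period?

7

The largest autocorrelation is r_7 = 0.44; the remaining lags stay at or below 0.04.
The dominant spike at lag 7 indicates a seasonal period of 7.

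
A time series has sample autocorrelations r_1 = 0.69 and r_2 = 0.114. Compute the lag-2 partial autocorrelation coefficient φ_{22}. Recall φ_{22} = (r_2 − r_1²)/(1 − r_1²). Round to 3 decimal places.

-0.691

φ_{22} = (r_2 − r_1²) / (1 − r_1²)
r_1² = (0.69)² = 0.4761
Numerator = 0.114 − 0.4761 = -0.3621; denominator = 1 − 0.4761 = 0.5239
φ_{22} = -0.3621 / 0.5239 = -0.691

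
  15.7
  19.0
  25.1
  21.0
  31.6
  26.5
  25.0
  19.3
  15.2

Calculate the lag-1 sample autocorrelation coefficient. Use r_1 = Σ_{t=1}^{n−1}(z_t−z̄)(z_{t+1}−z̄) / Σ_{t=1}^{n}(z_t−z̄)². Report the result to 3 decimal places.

0.270

Mean z̄ = (15.7 + 19.0 + 25.1 + 21.0 + 31.6 + 26.5 + 25.0 + 19.3 + 15.2)/9 = 22.0444
Numerator Σ_{t=1}^{8}(z_t−z̄)(z_{t+1}−z̄) = 63.2580
Denominator Σ(z_t−z̄)² = 234.2222
r_1 = 63.2580 / 234.2222 = 0.270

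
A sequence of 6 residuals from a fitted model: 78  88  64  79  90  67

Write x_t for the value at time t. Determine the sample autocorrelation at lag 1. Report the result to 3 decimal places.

Mean x̄ = (78 + 88 + 64 + 79 + 90 + 67)/6 = 77.6667
Σ(x_t−x̄)(x_{t+1}−x̄) = (3.4444) + (-141.2222) + (-18.2222) + (16.4444) + (-131.5556) = -271.1111
Denominator Σ(x_t−x̄)² = 561.3333
r_1 = -271.1111 / 561.3333 = -0.483

-0.483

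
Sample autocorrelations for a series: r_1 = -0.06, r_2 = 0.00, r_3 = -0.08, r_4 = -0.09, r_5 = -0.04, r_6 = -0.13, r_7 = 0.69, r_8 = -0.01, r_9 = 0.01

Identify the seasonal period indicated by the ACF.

7

The largest autocorrelation is r_7 = 0.69; the remaining lags stay at or below 0.01.
The dominant spike at lag 7 indicates a seasonal period of 7.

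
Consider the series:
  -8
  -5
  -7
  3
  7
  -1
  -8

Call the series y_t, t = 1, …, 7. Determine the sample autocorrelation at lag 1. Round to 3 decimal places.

0.289

Mean ȳ = (-8 − 5 − 7 + 3 + 7 − 1 − 8)/7 = -2.7143
Deviations from mean: -5.2857, -2.2857, -4.2857, 5.7143, 9.7143, 1.7143, -5.2857
Numerator Σ_{t=1}^{6}(y_t−ȳ)(y_{t+1}−ȳ) = 60.4898
Denominator Σ(y_t−ȳ)² = 209.4286
r_1 = 60.4898 / 209.4286 = 0.289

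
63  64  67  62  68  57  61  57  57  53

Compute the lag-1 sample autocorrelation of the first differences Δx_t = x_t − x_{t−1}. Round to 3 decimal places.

-0.773

First differences Δx: 1, 3, -5, 6, -11, 4, -4, 0, -4
Mean of differences = -1.1111
Numerator Σ(Δx_t−Δx̄)(Δx_{t+1}−Δx̄) = -177.0123
Denominator Σ(Δx_t−Δx̄)² = 228.8889
r_1(Δx) = -177.0123 / 228.8889 = -0.773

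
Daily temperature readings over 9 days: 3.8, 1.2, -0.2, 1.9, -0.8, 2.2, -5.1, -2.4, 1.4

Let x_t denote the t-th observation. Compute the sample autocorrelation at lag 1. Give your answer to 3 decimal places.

-0.017

Mean x̄ = (3.8 + 1.2 − 0.2 + 1.9 − 0.8 + 2.2 − 5.1 − 2.4 + 1.4)/9 = 0.2222
Numerator Σ_{t=1}^{8}(x_t−x̄)(x_{t+1}−x̄) = -1.0183
Denominator Σ(x_t−x̄)² = 58.2956
r_1 = -1.0183 / 58.2956 = -0.017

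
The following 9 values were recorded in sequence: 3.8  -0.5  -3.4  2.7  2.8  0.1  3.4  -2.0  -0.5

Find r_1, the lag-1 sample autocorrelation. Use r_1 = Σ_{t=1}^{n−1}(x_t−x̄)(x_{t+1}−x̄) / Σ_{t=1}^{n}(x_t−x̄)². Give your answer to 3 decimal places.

Mean x̄ = (3.8 − 0.5 − 3.4 + 2.7 + 2.8 + 0.1 + 3.4 − 2.0 − 0.5)/9 = 0.7111
Numerator Σ_{t=1}^{8}(x_t−x̄)(x_{t+1}−x̄) = -9.7101
Denominator Σ(x_t−x̄)² = 52.6489
r_1 = -9.7101 / 52.6489 = -0.184

-0.184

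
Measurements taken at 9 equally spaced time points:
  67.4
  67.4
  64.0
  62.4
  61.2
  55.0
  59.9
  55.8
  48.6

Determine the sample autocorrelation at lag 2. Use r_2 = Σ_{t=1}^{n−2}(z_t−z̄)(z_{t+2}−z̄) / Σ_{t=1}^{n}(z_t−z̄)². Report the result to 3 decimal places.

Mean z̄ = (67.4 + 67.4 + 64.0 + 62.4 + 61.2 + 55.0 + 59.9 + 55.8 + 48.6)/9 = 60.1889
Σ(z_t−z̄)(z_{t+2}−z̄) = (27.4823) + (15.9446) + (3.8535) + (-11.4732) + (-0.2921) + (22.7735) + (3.3479) = 61.6364
Denominator Σ(z_t−z̄)² = 305.0089
r_2 = 61.6364 / 305.0089 = 0.202

0.202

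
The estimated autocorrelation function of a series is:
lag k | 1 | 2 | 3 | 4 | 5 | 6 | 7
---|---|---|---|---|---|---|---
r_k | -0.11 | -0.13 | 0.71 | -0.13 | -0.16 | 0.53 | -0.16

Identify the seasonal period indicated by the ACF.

3

The largest autocorrelation is r_3 = 0.71, with a weaker echo at lag 6 (0.53); the remaining lags stay at or below -0.11.
The dominant spike at lag 3 indicates a seasonal period of 3.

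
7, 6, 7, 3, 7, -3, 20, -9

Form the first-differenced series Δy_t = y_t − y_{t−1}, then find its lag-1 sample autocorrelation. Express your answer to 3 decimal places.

-0.635

First differences Δy: -1, 1, -4, 4, -10, 23, -29
Mean of differences = -2.2857
Numerator Σ(Δy_t−Δȳ)(Δy_{t+1}−Δȳ) = -931.2245
Denominator Σ(Δy_t−Δȳ)² = 1467.4286
r_1(Δy) = -931.2245 / 1467.4286 = -0.635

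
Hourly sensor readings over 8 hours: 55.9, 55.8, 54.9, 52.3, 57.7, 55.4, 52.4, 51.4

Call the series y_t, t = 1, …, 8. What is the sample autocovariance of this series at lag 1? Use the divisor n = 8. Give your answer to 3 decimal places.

0.245

Mean ȳ = (55.9 + 55.8 + 54.9 + 52.3 + 57.7 + 55.4 + 52.4 + 51.4)/8 = 54.4750
Σ_{t=1}^{7}(y_t−ȳ)(y_{t+1}−ȳ) = 1.9569
γ_1 = 1.9569 / 8 = 0.245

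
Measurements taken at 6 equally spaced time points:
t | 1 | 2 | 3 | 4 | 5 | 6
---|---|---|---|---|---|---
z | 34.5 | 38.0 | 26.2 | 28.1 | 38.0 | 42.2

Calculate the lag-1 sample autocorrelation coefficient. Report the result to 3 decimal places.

Mean z̄ = (34.5 + 38.0 + 26.2 + 28.1 + 38.0 + 42.2)/6 = 34.5000
Deviations from mean: 0.0000, 3.5000, -8.3000, -6.4000, 3.5000, 7.7000
Numerator Σ_{t=1}^{5}(z_t−z̄)(z_{t+1}−z̄) = 28.6200
Denominator Σ(z_t−z̄)² = 193.6400
r_1 = 28.6200 / 193.6400 = 0.148

0.148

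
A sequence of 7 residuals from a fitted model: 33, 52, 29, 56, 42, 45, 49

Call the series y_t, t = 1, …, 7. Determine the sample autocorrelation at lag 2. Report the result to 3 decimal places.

Mean ȳ = (33 + 52 + 29 + 56 + 42 + 45 + 49)/7 = 43.7143
Σ(y_t−ȳ)(y_{t+2}−ȳ) = (157.6531) + (101.7959) + (25.2245) + (15.7959) + (-9.0612) = 291.4082
Denominator Σ(y_t−ȳ)² = 583.4286
r_2 = 291.4082 / 583.4286 = 0.499

0.499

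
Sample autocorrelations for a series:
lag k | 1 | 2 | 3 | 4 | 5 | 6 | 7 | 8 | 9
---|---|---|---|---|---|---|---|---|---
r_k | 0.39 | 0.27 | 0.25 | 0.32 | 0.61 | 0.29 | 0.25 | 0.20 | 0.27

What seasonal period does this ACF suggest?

5

The largest autocorrelation is r_5 = 0.61; the remaining lags stay at or below 0.39. The elevated value at lag 1 (0.39), dropping to 0.27 at lag 2, reflects decaying short-term dependence rather than seasonality.
The dominant spike at lag 5 indicates a seasonal period of 5.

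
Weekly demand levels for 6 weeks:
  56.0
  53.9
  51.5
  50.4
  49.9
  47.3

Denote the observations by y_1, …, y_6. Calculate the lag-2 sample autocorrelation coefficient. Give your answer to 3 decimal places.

Mean ȳ = (56.0 + 53.9 + 51.5 + 50.4 + 49.9 + 47.3)/6 = 51.5000
Deviations from mean: 4.5000, 2.4000, 0.0000, -1.1000, -1.6000, -4.2000
Σ(y_t−ȳ)(y_{t+2}−ȳ) = (0.0000) + (-2.6400) + (0.0000) + (4.6200) = 1.9800
Denominator Σ(y_t−ȳ)² = 47.4200
r_2 = 1.9800 / 47.4200 = 0.042

0.042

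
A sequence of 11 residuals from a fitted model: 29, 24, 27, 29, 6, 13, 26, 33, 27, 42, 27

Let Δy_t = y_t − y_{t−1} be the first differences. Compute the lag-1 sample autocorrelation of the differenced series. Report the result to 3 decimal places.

First differences Δy: -5, 3, 2, -23, 7, 13, 7, -6, 15, -15
Mean of differences = -0.2000
Numerator Σ(Δy_t−Δȳ)(Δy_{t+1}−Δȳ) = -387.4400
Denominator Σ(Δy_t−Δȳ)² = 1319.6000
r_1(Δy) = -387.4400 / 1319.6000 = -0.294

-0.294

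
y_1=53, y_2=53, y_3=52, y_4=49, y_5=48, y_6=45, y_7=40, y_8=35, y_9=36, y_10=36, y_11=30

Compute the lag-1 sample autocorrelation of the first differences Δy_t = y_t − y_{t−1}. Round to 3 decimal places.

-0.007

First differences Δy: 0, -1, -3, -1, -3, -5, -5, 1, 0, -6
Mean of differences = -2.3000
Numerator Σ(Δy_t−Δȳ)(Δy_{t+1}−Δȳ) = -0.3900
Denominator Σ(Δy_t−Δȳ)² = 54.1000
r_1(Δy) = -0.3900 / 54.1000 = -0.007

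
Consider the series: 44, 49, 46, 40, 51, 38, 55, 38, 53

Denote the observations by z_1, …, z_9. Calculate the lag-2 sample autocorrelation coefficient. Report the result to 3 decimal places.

Mean z̄ = (44 + 49 + 46 + 40 + 51 + 38 + 55 + 38 + 53)/9 = 46.0000
Numerator Σ_{t=1}^{7}(z_t−z̄)(z_{t+2}−z̄) = 202.0000
Denominator Σ(z_t−z̄)² = 332.0000
r_2 = 202.0000 / 332.0000 = 0.608

0.608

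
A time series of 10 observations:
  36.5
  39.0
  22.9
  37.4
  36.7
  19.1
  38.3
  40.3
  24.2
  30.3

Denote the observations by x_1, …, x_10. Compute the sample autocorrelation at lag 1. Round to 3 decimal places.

-0.367

Mean x̄ = (36.5 + 39.0 + 22.9 + 37.4 + 36.7 + 19.1 + 38.3 + 40.3 + 24.2 + 30.3)/10 = 32.4700
Numerator Σ_{t=1}^{9}(x_t−x̄)(x_{t+1}−x̄) = -198.1639
Denominator Σ(x_t−x̄)² = 539.8210
r_1 = -198.1639 / 539.8210 = -0.367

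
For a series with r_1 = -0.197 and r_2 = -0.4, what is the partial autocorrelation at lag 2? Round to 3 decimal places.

φ_{22} = (r_2 − r_1²) / (1 − r_1²)
r_1² = (-0.197)² = 0.038809
Numerator = -0.4 − 0.0388 = -0.4388; denominator = 1 − 0.0388 = 0.9612
φ_{22} = -0.4388 / 0.9612 = -0.457

-0.457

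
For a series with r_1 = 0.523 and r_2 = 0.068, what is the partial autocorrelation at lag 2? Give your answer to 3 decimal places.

-0.283

φ_{22} = (r_2 − r_1²) / (1 − r_1²)
r_1² = (0.523)² = 0.273529
Numerator = 0.068 − 0.2735 = -0.2055; denominator = 1 − 0.2735 = 0.7265
φ_{22} = -0.2055 / 0.7265 = -0.283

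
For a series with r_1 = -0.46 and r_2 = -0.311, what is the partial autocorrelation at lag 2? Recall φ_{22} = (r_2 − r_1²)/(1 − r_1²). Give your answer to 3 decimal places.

-0.663

φ_{22} = (r_2 − r_1²) / (1 − r_1²)
r_1² = (-0.46)² = 0.2116
Numerator = -0.311 − 0.2116 = -0.5226; denominator = 1 − 0.2116 = 0.7884
φ_{22} = -0.5226 / 0.7884 = -0.663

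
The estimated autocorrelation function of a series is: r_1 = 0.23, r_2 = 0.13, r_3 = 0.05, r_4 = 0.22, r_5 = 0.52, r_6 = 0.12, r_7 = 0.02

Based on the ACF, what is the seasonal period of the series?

The largest autocorrelation is r_5 = 0.52; the remaining lags stay at or below 0.23. The elevated value at lag 1 (0.23), dropping to 0.13 at lag 2, reflects decaying short-term dependence rather than seasonality.
The dominant spike at lag 5 indicates a seasonal period of 5.

5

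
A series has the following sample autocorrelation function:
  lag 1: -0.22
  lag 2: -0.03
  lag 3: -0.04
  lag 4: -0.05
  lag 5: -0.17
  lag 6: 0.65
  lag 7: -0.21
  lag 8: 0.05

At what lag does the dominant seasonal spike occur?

6

The largest autocorrelation is r_6 = 0.65; the remaining lags stay at or below 0.05.
The dominant spike at lag 6 indicates a seasonal period of 6.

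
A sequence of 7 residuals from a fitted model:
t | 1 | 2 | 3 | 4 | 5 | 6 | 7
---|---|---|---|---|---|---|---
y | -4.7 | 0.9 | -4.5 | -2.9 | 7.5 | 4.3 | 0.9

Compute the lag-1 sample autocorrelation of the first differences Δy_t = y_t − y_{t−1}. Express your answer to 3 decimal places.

First differences Δy: 5.6, -5.4, 1.6, 10.4, -3.2, -3.4
Mean of differences = 0.9333
Numerator Σ(Δy_t−Δȳ)(Δy_{t+1}−Δȳ) = -48.6844
Denominator Σ(Δy_t−Δȳ)² = 187.8133
r_1(Δy) = -48.6844 / 187.8133 = -0.259

-0.259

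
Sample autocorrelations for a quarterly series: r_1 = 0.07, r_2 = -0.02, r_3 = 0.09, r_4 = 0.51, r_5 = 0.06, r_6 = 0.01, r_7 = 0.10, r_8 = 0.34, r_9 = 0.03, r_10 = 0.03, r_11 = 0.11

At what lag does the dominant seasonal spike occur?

4

The largest autocorrelation is r_4 = 0.51, with a weaker echo at lag 8 (0.34); the remaining lags stay at or below 0.11.
The dominant spike at lag 4 indicates a seasonal period of 4.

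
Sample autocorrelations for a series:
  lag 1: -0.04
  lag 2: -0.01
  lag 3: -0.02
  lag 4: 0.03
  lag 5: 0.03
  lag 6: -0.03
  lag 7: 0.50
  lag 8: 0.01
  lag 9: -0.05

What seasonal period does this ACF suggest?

7

The largest autocorrelation is r_7 = 0.50; the remaining lags stay at or below 0.03.
The dominant spike at lag 7 indicates a seasonal period of 7.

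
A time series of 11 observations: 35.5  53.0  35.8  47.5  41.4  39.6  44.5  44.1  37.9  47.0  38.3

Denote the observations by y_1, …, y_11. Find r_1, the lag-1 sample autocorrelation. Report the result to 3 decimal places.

Mean ȳ = (35.5 + 53.0 + 35.8 + 47.5 + 41.4 + 39.6 + 44.5 + 44.1 + 37.9 + 47.0 + 38.3)/11 = 42.2364
Numerator Σ_{t=1}^{10}(y_t−ȳ)(y_{t+1}−ȳ) = -227.1013
Denominator Σ(y_t−ȳ)² = 303.6055
r_1 = -227.1013 / 303.6055 = -0.748

-0.748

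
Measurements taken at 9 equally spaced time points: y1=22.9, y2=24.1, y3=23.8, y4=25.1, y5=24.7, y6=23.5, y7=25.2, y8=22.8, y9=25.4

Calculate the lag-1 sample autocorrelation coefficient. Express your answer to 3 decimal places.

-0.497

Mean ȳ = (22.9 + 24.1 + 23.8 + 25.1 + 24.7 + 23.5 + 25.2 + 22.8 + 25.4)/9 = 24.1667
Numerator Σ_{t=1}^{8}(y_t−ȳ)(y_{t+1}−ȳ) = -3.8778
Denominator Σ(y_t−ȳ)² = 7.8000
r_1 = -3.8778 / 7.8000 = -0.497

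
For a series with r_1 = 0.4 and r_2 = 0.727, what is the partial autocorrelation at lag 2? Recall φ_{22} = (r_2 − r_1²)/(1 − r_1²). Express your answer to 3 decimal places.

φ_{22} = (r_2 − r_1²) / (1 − r_1²)
r_1² = (0.4)² = 0.16
Numerator = 0.727 − 0.1600 = 0.5670; denominator = 1 − 0.1600 = 0.8400
φ_{22} = 0.5670 / 0.8400 = 0.675

0.675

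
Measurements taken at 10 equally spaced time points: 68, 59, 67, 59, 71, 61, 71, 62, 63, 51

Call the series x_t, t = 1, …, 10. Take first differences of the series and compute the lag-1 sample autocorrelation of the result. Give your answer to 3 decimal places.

First differences Δx: -9, 8, -8, 12, -10, 10, -9, 1, -12
Mean of differences = -1.8889
Numerator Σ(Δx_t−Δx̄)(Δx_{t+1}−Δx̄) = -559.0123
Denominator Σ(Δx_t−Δx̄)² = 746.8889
r_1(Δx) = -559.0123 / 746.8889 = -0.748

-0.748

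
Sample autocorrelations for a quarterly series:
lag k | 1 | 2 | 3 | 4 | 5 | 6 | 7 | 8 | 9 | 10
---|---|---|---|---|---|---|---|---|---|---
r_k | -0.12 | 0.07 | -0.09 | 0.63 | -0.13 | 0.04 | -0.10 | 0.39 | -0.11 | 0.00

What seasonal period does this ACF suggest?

4

The largest autocorrelation is r_4 = 0.63, with a weaker echo at lag 8 (0.39); the remaining lags stay at or below 0.07.
The dominant spike at lag 4 indicates a seasonal period of 4.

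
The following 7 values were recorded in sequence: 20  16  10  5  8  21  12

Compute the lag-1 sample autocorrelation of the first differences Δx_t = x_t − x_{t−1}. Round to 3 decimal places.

-0.105

First differences Δx: -4, -6, -5, 3, 13, -9
Mean of differences = -1.3333
Numerator Σ(Δx_t−Δx̄)(Δx_{t+1}−Δx̄) = -34.1111
Denominator Σ(Δx_t−Δx̄)² = 325.3333
r_1(Δx) = -34.1111 / 325.3333 = -0.105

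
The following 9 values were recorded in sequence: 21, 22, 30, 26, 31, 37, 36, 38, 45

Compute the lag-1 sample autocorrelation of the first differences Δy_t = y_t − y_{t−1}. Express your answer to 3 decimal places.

First differences Δy: 1, 8, -4, 5, 6, -1, 2, 7
Mean of differences = 3.0000
Numerator Σ(Δy_t−Δȳ)(Δy_{t+1}−Δȳ) = -65.0000
Denominator Σ(Δy_t−Δȳ)² = 124.0000
r_1(Δy) = -65.0000 / 124.0000 = -0.524

-0.524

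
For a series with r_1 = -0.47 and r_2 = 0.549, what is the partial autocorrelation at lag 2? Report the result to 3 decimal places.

0.421

φ_{22} = (r_2 − r_1²) / (1 − r_1²)
r_1² = (-0.47)² = 0.2209
Numerator = 0.549 − 0.2209 = 0.3281; denominator = 1 − 0.2209 = 0.7791
φ_{22} = 0.3281 / 0.7791 = 0.421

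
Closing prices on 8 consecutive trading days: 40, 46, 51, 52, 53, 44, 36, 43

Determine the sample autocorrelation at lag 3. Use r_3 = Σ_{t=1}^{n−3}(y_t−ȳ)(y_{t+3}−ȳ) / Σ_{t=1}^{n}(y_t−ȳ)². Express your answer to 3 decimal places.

-0.475

Mean ȳ = (40 + 46 + 51 + 52 + 53 + 44 + 36 + 43)/8 = 45.6250
Deviations from mean: -5.6250, 0.3750, 5.3750, 6.3750, 7.3750, -1.6250, -9.6250, -2.6250
Σ(y_t−ȳ)(y_{t+3}−ȳ) = (-35.8594) + (2.7656) + (-8.7344) + (-61.3594) + (-19.3594) = -122.5469
Denominator Σ(y_t−ȳ)² = 257.8750
r_3 = -122.5469 / 257.8750 = -0.475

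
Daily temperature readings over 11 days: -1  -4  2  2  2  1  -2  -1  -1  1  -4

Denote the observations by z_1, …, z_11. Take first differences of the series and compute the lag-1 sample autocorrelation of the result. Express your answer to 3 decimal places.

-0.316

First differences Δz: -3, 6, 0, 0, -1, -3, 1, 0, 2, -5
Mean of differences = -0.3000
Numerator Σ(Δz_t−Δz̄)(Δz_{t+1}−Δz̄) = -26.5900
Denominator Σ(Δz_t−Δz̄)² = 84.1000
r_1(Δz) = -26.5900 / 84.1000 = -0.316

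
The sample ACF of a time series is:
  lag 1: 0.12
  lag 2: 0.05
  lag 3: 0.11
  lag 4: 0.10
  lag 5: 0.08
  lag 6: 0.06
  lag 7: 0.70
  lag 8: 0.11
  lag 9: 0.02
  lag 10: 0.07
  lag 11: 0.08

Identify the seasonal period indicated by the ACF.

The largest autocorrelation is r_7 = 0.70; the remaining lags stay at or below 0.12.
The dominant spike at lag 7 indicates a seasonal period of 7.

7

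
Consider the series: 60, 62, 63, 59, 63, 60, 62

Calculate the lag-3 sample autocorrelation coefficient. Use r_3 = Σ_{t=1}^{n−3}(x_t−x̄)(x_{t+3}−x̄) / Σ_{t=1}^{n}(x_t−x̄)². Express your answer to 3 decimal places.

0.021

Mean x̄ = (60 + 62 + 63 + 59 + 63 + 60 + 62)/7 = 61.2857
Deviations from mean: -1.2857, 0.7143, 1.7143, -2.2857, 1.7143, -1.2857, 0.7143
Σ(x_t−x̄)(x_{t+3}−x̄) = (2.9388) + (1.2245) + (-2.2041) + (-1.6327) = 0.3265
Denominator Σ(x_t−x̄)² = 15.4286
r_3 = 0.3265 / 15.4286 = 0.021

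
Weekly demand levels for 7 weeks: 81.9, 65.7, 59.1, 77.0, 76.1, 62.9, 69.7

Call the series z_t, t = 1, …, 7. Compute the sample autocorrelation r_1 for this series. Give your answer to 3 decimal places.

-0.183

Mean z̄ = (81.9 + 65.7 + 59.1 + 77.0 + 76.1 + 62.9 + 69.7)/7 = 70.3429
Deviations from mean: 11.5571, -4.6429, -11.2429, 6.6571, 5.7571, -7.4429, -0.6429
Σ(z_t−z̄)(z_{t+1}−z̄) = (-53.6582) + (52.1990) + (-74.8453) + (38.3261) + (-42.8496) + (4.7847) = -76.0433
Denominator Σ(z_t−z̄)² = 414.7971
r_1 = -76.0433 / 414.7971 = -0.183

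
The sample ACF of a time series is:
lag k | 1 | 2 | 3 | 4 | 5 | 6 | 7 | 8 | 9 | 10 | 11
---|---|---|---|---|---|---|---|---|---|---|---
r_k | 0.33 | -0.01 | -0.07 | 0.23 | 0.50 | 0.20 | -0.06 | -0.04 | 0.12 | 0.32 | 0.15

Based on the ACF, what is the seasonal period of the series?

The largest autocorrelation is r_5 = 0.50; the remaining lags stay at or below 0.33.
The dominant spike at lag 5 indicates a seasonal period of 5.

5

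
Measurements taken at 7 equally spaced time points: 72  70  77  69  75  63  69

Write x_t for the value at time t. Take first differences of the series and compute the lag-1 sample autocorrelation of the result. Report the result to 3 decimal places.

-0.802

First differences Δx: -2, 7, -8, 6, -12, 6
Mean of differences = -0.5000
Numerator Σ(Δx_t−Δx̄)(Δx_{t+1}−Δx̄) = -265.7500
Denominator Σ(Δx_t−Δx̄)² = 331.5000
r_1(Δx) = -265.7500 / 331.5000 = -0.802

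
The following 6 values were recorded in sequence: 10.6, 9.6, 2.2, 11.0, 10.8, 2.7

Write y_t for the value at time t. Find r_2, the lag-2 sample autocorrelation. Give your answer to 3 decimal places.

Mean ȳ = (10.6 + 9.6 + 2.2 + 11.0 + 10.8 + 2.7)/6 = 7.8167
Σ(y_t−ȳ)(y_{t+2}−ȳ) = (-15.6331) + (5.6769) + (-16.7564) + (-16.2881) = -43.0006
Denominator Σ(y_t−ȳ)² = 87.6883
r_2 = -43.0006 / 87.6883 = -0.490

-0.490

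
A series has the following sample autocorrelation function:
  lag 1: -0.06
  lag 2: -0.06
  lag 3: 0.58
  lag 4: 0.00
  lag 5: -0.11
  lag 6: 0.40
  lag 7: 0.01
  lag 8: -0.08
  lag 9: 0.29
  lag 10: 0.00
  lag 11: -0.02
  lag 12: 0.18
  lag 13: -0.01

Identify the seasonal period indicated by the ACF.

3

The largest autocorrelation is r_3 = 0.58, with weaker echoes at lags 6 (0.40), 9 (0.29) and 12 (0.18); the remaining lags stay at or below 0.01.
The dominant spike at lag 3 indicates a seasonal period of 3.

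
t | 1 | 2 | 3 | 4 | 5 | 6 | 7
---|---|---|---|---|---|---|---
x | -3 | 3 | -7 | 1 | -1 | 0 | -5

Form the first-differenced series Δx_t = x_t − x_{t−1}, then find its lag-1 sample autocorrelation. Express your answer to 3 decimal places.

First differences Δx: 6, -10, 8, -2, 1, -5
Mean of differences = -0.3333
Numerator Σ(Δx_t−Δx̄)(Δx_{t+1}−Δx̄) = -164.1111
Denominator Σ(Δx_t−Δx̄)² = 229.3333
r_1(Δx) = -164.1111 / 229.3333 = -0.716

-0.716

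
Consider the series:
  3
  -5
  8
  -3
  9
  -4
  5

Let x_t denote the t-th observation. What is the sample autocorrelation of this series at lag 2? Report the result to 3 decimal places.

0.659

Mean x̄ = (3 − 5 + 8 − 3 + 9 − 4 + 5)/7 = 1.8571
Σ(x_t−x̄)(x_{t+2}−x̄) = (7.0204) + (33.3061) + (43.8776) + (28.4490) + (22.4490) = 135.1020
Denominator Σ(x_t−x̄)² = 204.8571
r_2 = 135.1020 / 204.8571 = 0.659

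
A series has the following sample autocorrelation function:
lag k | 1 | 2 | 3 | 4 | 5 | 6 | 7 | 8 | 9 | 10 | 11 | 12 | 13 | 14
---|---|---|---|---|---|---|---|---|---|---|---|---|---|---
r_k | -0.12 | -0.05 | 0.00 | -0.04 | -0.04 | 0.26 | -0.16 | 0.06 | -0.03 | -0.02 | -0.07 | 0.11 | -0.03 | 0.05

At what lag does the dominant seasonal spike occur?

The largest autocorrelation is r_6 = 0.26; the remaining lags stay at or below 0.11.
The dominant spike at lag 6 indicates a seasonal period of 6.

6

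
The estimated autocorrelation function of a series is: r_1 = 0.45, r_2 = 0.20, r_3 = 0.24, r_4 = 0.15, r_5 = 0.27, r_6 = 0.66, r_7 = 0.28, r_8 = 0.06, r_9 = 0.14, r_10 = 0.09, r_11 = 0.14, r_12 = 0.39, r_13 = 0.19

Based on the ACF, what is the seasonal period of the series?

The largest autocorrelation is r_6 = 0.66; the remaining lags stay at or below 0.45. The elevated value at lag 1 (0.45), dropping to 0.20 at lag 2, reflects decaying short-term dependence rather than seasonality.
The dominant spike at lag 6 indicates a seasonal period of 6.

6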